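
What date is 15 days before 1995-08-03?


Start: 1995-08-03, subtract 15 days
Back 3 days from August 3 reaches July 31, 1995 -> 12 left
July 1995: 31 - 12 = 19 -> lands on July 19

Result: 1995-07-19


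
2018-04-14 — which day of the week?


Date: April 14, 2018
Anchor: Jan 1, 2018. With p = 2018 - 1 = 2017: (p + p//4 - p//100 + p//400) mod 7 = (2017 + 504 - 20 + 5) mod 7 = 2506 mod 7 = 0 -> Monday (Mon=0 ... Sun=6)
Days before April (Jan-Mar): 90; offset = 90 + 14 - 1 = 103
Weekday index = (0 + 103) mod 7 = 5

Day of the week: Saturday


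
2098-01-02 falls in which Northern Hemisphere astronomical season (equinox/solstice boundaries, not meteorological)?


Date: January 2
Astronomical Winter (approx.; exact equinox/solstice day varies by year): December 21 to March 19
January 2 falls within the Winter window

Winter


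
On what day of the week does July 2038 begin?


Target: July 1, 2038
Anchor: Jan 1, 2038. With p = 2038 - 1 = 2037: (p + p//4 - p//100 + p//400) mod 7 = (2037 + 509 - 20 + 5) mod 7 = 2531 mod 7 = 4 -> Friday (Mon=0 ... Sun=6)
Days before July (Jan-Jun): 181 days
Weekday index = (4 + 181) mod 7 = 3

Thursday


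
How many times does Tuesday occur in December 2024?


December 2024 has 31 days
Anchor: Jan 1, 2024. With p = 2024 - 1 = 2023: (p + p//4 - p//100 + p//400) mod 7 = (2023 + 505 - 20 + 5) mod 7 = 2513 mod 7 = 0 -> Monday (Mon=0 ... Sun=6)
Days before December (Jan-Nov): 335; December 1 index = (0 + 335) mod 7 = 6 -> Sunday
First Tuesday is December 3
Tuesdays: 3, 10, 17, 24, 31

5 Tuesdays


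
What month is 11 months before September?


September is month 9
9 - 11 = -2; wrap: -2 + 12 = 10

October


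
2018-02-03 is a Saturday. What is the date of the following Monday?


Current: Saturday
Target: Monday
Days ahead: 2

Next Monday: 2018-02-05


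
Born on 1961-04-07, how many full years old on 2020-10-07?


Birth: 1961-04-07
Reference: 2020-10-07
Year difference: 2020 - 1961 = 59

59 years old


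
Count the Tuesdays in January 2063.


January 2063 has 31 days
Anchor: Jan 1, 2063. With p = 2063 - 1 = 2062: (p + p//4 - p//100 + p//400) mod 7 = (2062 + 515 - 20 + 5) mod 7 = 2562 mod 7 = 0 -> Monday (Mon=0 ... Sun=6)
January 1 is the anchor itself -> Monday
First Tuesday is January 2
Tuesdays: 2, 9, 16, 23, 30

5 Tuesdays


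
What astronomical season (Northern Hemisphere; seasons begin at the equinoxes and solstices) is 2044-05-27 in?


Date: May 27
Astronomical Spring (approx.; exact equinox/solstice day varies by year): March 20 to June 20
May 27 falls within the Spring window

Spring


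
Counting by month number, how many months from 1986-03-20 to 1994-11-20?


From March 1986 to November 1994
8 years * 12 = 96 months, plus 8 months = 104

104 months


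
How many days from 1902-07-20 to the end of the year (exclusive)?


Day of year: 201 of 365
Remaining = 365 - 201

164 days


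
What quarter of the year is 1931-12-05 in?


Month: December (month 12)
Q1: Jan-Mar, Q2: Apr-Jun, Q3: Jul-Sep, Q4: Oct-Dec

Q4


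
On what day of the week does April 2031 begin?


Target: April 1, 2031
Anchor: Jan 1, 2031. With p = 2031 - 1 = 2030: (p + p//4 - p//100 + p//400) mod 7 = (2030 + 507 - 20 + 5) mod 7 = 2522 mod 7 = 2 -> Wednesday (Mon=0 ... Sun=6)
Days before April (Jan-Mar): 90 days
Weekday index = (2 + 90) mod 7 = 1

Tuesday


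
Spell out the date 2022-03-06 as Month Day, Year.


ISO 2022-03-06 parses as year=2022, month=03, day=06
Month 3 -> March

March 6, 2022


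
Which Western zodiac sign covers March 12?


Date: March 12
Conventional tropical zodiac dates: Pisces from February 19 onward; Aries starts March 21
March 12 falls within the Pisces range

Pisces


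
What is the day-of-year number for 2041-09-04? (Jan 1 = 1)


Date: September 4, 2041
Days in months 1 through 8: 243
Plus 4 days in September

Day of year: 247


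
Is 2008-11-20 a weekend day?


Anchor: Jan 1, 2008. With p = 2008 - 1 = 2007: (p + p//4 - p//100 + p//400) mod 7 = (2007 + 501 - 20 + 5) mod 7 = 2493 mod 7 = 1 -> Tuesday (Mon=0 ... Sun=6)
Day of year: 325; offset = 324
Weekday index = (1 + 324) mod 7 = 3 -> Thursday
Weekend days: Saturday, Sunday

No


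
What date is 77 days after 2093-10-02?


Start: 2093-10-02, add 77 days
October 2093 has 31 days: 31 - 2 = 29 days to October 31 -> 48 left
November 2093 has 30 days -> 18 left
December 2093: 18 <= 31 -> lands on December 18

Result: 2093-12-18


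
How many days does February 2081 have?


February 2081 (leap year: no)

28 days


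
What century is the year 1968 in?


Century = (year - 1) // 100 + 1
= (1968 - 1) // 100 + 1
= 1967 // 100 + 1
= 19 + 1

20th century


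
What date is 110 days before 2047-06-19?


Start: 2047-06-19, subtract 110 days
Back 19 days from June 19 reaches May 31, 2047 -> 91 left
May 2047 has 31 days -> back to April 30, 2047 -> 60 left
April 2047 has 30 days -> back to March 31, 2047 -> 30 left
March 2047: 31 - 30 = 1 -> lands on March 1

Result: 2047-03-01


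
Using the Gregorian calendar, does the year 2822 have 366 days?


Gregorian leap year rule: divisible by 4, but not by 100, unless also by 400.
2822 is not divisible by 4 -> not a leap year

No


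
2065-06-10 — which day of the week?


Date: June 10, 2065
Anchor: Jan 1, 2065. With p = 2065 - 1 = 2064: (p + p//4 - p//100 + p//400) mod 7 = (2064 + 516 - 20 + 5) mod 7 = 2565 mod 7 = 3 -> Thursday (Mon=0 ... Sun=6)
Days before June (Jan-May): 151; offset = 151 + 10 - 1 = 160
Weekday index = (3 + 160) mod 7 = 2

Day of the week: Wednesday


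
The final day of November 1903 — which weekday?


November 1903 has 30 days
Anchor: Jan 1, 1903. With p = 1903 - 1 = 1902: (p + p//4 - p//100 + p//400) mod 7 = (1902 + 475 - 19 + 4) mod 7 = 2362 mod 7 = 3 -> Thursday (Mon=0 ... Sun=6)
Days before November (Jan-Oct): 304; November 1 index = (3 + 304) mod 7 = 6 -> Sunday
Last day offset: 30 - 1 = 29 days
Weekday index = (6 + 29) mod 7 = 0

Monday, November 30


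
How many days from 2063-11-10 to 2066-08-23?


From 2063-11-10 to 2066-08-23
2063-11-10: days before November = 31 + 28 + 31 + 30 + 31 + 30 + 31 + 31 + 30 + 31 = 304 (2063 is not a leap year); day of year = 304 + 10 = 314
2066-08-23: days before August = 31 + 28 + 31 + 30 + 31 + 30 + 31 = 212 (2066 is not a leap year); day of year = 212 + 23 = 235
Rest of 2063: 365 - 314 = 51
Full years 2064 (366), 2065 (365): 731
Total = 51 + 731 + 235 = 1017

1017 days


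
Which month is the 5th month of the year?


Month 5 of 12

May


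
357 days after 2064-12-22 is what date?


Start: 2064-12-22, add 357 days
December 2064 has 31 days: 31 - 22 = 9 days to December 31 -> 348 left
January 2065 has 31 days -> 317 left
February 2065 has 28 days -> 289 left
March 2065 has 31 days -> 258 left
April 2065 has 30 days -> 228 left
May 2065 has 31 days -> 197 left
June 2065 has 30 days -> 167 left
July 2065 has 31 days -> 136 left
August 2065 has 31 days -> 105 left
September 2065 has 30 days -> 75 left
October 2065 has 31 days -> 44 left
November 2065 has 30 days -> 14 left
December 2065: 14 <= 31 -> lands on December 14

Result: 2065-12-14


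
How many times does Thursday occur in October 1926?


October 1926 has 31 days
Anchor: Jan 1, 1926. With p = 1926 - 1 = 1925: (p + p//4 - p//100 + p//400) mod 7 = (1925 + 481 - 19 + 4) mod 7 = 2391 mod 7 = 4 -> Friday (Mon=0 ... Sun=6)
Days before October (Jan-Sep): 273; October 1 index = (4 + 273) mod 7 = 4 -> Friday
First Thursday is October 7
Thursdays: 7, 14, 21, 28

4 Thursdays


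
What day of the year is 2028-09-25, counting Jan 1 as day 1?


Date: September 25, 2028
Days in months 1 through 8: 244
Plus 25 days in September

Day of year: 269


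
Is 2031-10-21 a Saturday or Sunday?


Anchor: Jan 1, 2031. With p = 2031 - 1 = 2030: (p + p//4 - p//100 + p//400) mod 7 = (2030 + 507 - 20 + 5) mod 7 = 2522 mod 7 = 2 -> Wednesday (Mon=0 ... Sun=6)
Day of year: 294; offset = 293
Weekday index = (2 + 293) mod 7 = 1 -> Tuesday
Weekend days: Saturday, Sunday

No


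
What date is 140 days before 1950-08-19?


Start: 1950-08-19, subtract 140 days
Back 19 days from August 19 reaches July 31, 1950 -> 121 left
July 1950 has 31 days -> back to June 30, 1950 -> 90 left
June 1950 has 30 days -> back to May 31, 1950 -> 60 left
May 1950 has 31 days -> back to April 30, 1950 -> 29 left
April 1950: 30 - 29 = 1 -> lands on April 1

Result: 1950-04-01


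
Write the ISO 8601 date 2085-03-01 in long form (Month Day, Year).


ISO 2085-03-01 parses as year=2085, month=03, day=01
Month 3 -> March

March 1, 2085


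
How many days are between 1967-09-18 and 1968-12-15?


From 1967-09-18 to 1968-12-15
1967-09-18: days before September = 31 + 28 + 31 + 30 + 31 + 30 + 31 + 31 = 243 (1967 is not a leap year); day of year = 243 + 18 = 261
1968-12-15: days before December = 31 + 29 + 31 + 30 + 31 + 30 + 31 + 31 + 30 + 31 + 30 = 335 (1968 is a leap year); day of year = 335 + 15 = 350
Rest of 1967: 365 - 261 = 104
Total = 104 + 350 = 454

454 days


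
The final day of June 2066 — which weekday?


June 2066 has 30 days
Anchor: Jan 1, 2066. With p = 2066 - 1 = 2065: (p + p//4 - p//100 + p//400) mod 7 = (2065 + 516 - 20 + 5) mod 7 = 2566 mod 7 = 4 -> Friday (Mon=0 ... Sun=6)
Days before June (Jan-May): 151; June 1 index = (4 + 151) mod 7 = 1 -> Tuesday
Last day offset: 30 - 1 = 29 days
Weekday index = (1 + 29) mod 7 = 2

Wednesday, June 30


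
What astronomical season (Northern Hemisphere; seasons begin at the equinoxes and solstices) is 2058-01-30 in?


Date: January 30
Astronomical Winter (approx.; exact equinox/solstice day varies by year): December 21 to March 19
January 30 falls within the Winter window

Winter


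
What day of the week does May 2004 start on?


Target: May 1, 2004
Anchor: Jan 1, 2004. With p = 2004 - 1 = 2003: (p + p//4 - p//100 + p//400) mod 7 = (2003 + 500 - 20 + 5) mod 7 = 2488 mod 7 = 3 -> Thursday (Mon=0 ... Sun=6)
Days before May (Jan-Apr): 121 days
Weekday index = (3 + 121) mod 7 = 5

Saturday


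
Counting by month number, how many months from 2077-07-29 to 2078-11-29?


From July 2077 to November 2078
1 year * 12 = 12 months, plus 4 months = 16

16 months


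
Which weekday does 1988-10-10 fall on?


Date: October 10, 1988
Anchor: Jan 1, 1988. With p = 1988 - 1 = 1987: (p + p//4 - p//100 + p//400) mod 7 = (1987 + 496 - 19 + 4) mod 7 = 2468 mod 7 = 4 -> Friday (Mon=0 ... Sun=6)
Days before October (Jan-Sep): 274; offset = 274 + 10 - 1 = 283
Weekday index = (4 + 283) mod 7 = 0

Day of the week: Monday


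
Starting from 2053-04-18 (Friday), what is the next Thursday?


Current: Friday
Target: Thursday
Days ahead: 6

Next Thursday: 2053-04-24


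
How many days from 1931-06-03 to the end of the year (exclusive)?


Day of year: 154 of 365
Remaining = 365 - 154

211 days


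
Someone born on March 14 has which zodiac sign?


Date: March 14
Conventional tropical zodiac dates: Pisces from February 19 onward; Aries starts March 21
March 14 falls within the Pisces range

Pisces


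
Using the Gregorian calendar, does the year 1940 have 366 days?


Gregorian leap year rule: divisible by 4, but not by 100, unless also by 400.
1940 is divisible by 4 but not 100 -> leap year

Yes


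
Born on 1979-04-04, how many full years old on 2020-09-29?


Birth: 1979-04-04
Reference: 2020-09-29
Year difference: 2020 - 1979 = 41

41 years old


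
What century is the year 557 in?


Century = (year - 1) // 100 + 1
= (557 - 1) // 100 + 1
= 556 // 100 + 1
= 5 + 1

6th century


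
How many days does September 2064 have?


September 2064

30 days


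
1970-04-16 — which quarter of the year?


Month: April (month 4)
Q1: Jan-Mar, Q2: Apr-Jun, Q3: Jul-Sep, Q4: Oct-Dec

Q2


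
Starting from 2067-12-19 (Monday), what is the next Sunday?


Current: Monday
Target: Sunday
Days ahead: 6

Next Sunday: 2067-12-25


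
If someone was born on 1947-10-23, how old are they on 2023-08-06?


Birth: 1947-10-23
Reference: 2023-08-06
Year difference: 2023 - 1947 = 76
Birthday not yet reached in 2023, subtract 1

75 years old


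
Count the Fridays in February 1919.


February 1919 has 28 days
Anchor: Jan 1, 1919. With p = 1919 - 1 = 1918: (p + p//4 - p//100 + p//400) mod 7 = (1918 + 479 - 19 + 4) mod 7 = 2382 mod 7 = 2 -> Wednesday (Mon=0 ... Sun=6)
Days before February (Jan): 31; February 1 index = (2 + 31) mod 7 = 5 -> Saturday
First Friday is February 7
Fridays: 7, 14, 21, 28

4 Fridays


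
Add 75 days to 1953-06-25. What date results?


Start: 1953-06-25, add 75 days
June 1953 has 30 days: 30 - 25 = 5 days to June 30 -> 70 left
July 1953 has 31 days -> 39 left
August 1953 has 31 days -> 8 left
September 1953: 8 <= 30 -> lands on September 8

Result: 1953-09-08


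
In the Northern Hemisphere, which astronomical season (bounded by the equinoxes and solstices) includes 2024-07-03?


Date: July 3
Astronomical Summer (approx.; exact equinox/solstice day varies by year): June 21 to September 21
July 3 falls within the Summer window

Summer


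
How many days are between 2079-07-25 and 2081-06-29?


From 2079-07-25 to 2081-06-29
2079-07-25: days before July = 31 + 28 + 31 + 30 + 31 + 30 = 181 (2079 is not a leap year); day of year = 181 + 25 = 206
2081-06-29: days before June = 31 + 28 + 31 + 30 + 31 = 151 (2081 is not a leap year); day of year = 151 + 29 = 180
Rest of 2079: 365 - 206 = 159
Full years 2080 (366): 366
Total = 159 + 366 + 180 = 705

705 days


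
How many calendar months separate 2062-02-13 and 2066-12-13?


From February 2062 to December 2066
4 years * 12 = 48 months, plus 10 months = 58

58 months


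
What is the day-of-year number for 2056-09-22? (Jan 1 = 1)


Date: September 22, 2056
Days in months 1 through 8: 244
Plus 22 days in September

Day of year: 266


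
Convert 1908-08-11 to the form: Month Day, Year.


ISO 1908-08-11 parses as year=1908, month=08, day=11
Month 8 -> August

August 11, 1908


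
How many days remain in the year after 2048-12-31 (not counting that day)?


Day of year: 366 of 366
Remaining = 366 - 366

0 days


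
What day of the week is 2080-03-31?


Date: March 31, 2080
Anchor: Jan 1, 2080. With p = 2080 - 1 = 2079: (p + p//4 - p//100 + p//400) mod 7 = (2079 + 519 - 20 + 5) mod 7 = 2583 mod 7 = 0 -> Monday (Mon=0 ... Sun=6)
Days before March (Jan-Feb): 60; offset = 60 + 31 - 1 = 90
Weekday index = (0 + 90) mod 7 = 6

Day of the week: Sunday


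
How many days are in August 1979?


August 1979

31 days


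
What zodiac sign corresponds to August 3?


Date: August 3
Conventional tropical zodiac dates: Leo from July 23 onward; Virgo starts August 23
August 3 falls within the Leo range

Leo


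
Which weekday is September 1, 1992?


Target: September 1, 1992
Anchor: Jan 1, 1992. With p = 1992 - 1 = 1991: (p + p//4 - p//100 + p//400) mod 7 = (1991 + 497 - 19 + 4) mod 7 = 2473 mod 7 = 2 -> Wednesday (Mon=0 ... Sun=6)
Days before September (Jan-Aug): 244 days
Weekday index = (2 + 244) mod 7 = 1

Tuesday


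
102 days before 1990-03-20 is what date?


Start: 1990-03-20, subtract 102 days
Back 20 days from March 20 reaches February 28, 1990 -> 82 left
February 1990 has 28 days -> back to January 31, 1990 -> 54 left
January 1990 has 31 days -> back to December 31, 1989 -> 23 left
December 1989: 31 - 23 = 8 -> lands on December 8

Result: 1989-12-08


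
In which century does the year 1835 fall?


Century = (year - 1) // 100 + 1
= (1835 - 1) // 100 + 1
= 1834 // 100 + 1
= 18 + 1

19th century


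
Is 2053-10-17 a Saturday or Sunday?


Anchor: Jan 1, 2053. With p = 2053 - 1 = 2052: (p + p//4 - p//100 + p//400) mod 7 = (2052 + 513 - 20 + 5) mod 7 = 2550 mod 7 = 2 -> Wednesday (Mon=0 ... Sun=6)
Day of year: 290; offset = 289
Weekday index = (2 + 289) mod 7 = 4 -> Friday
Weekend days: Saturday, Sunday

No


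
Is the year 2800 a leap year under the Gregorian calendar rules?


Gregorian leap year rule: divisible by 4, but not by 100, unless also by 400.
2800 is divisible by 400 -> leap year

Yes


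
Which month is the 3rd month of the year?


Month 3 of 12

March


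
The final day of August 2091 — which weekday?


August 2091 has 31 days
Anchor: Jan 1, 2091. With p = 2091 - 1 = 2090: (p + p//4 - p//100 + p//400) mod 7 = (2090 + 522 - 20 + 5) mod 7 = 2597 mod 7 = 0 -> Monday (Mon=0 ... Sun=6)
Days before August (Jan-Jul): 212; August 1 index = (0 + 212) mod 7 = 2 -> Wednesday
Last day offset: 31 - 1 = 30 days
Weekday index = (2 + 30) mod 7 = 4

Friday, August 31


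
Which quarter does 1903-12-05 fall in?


Month: December (month 12)
Q1: Jan-Mar, Q2: Apr-Jun, Q3: Jul-Sep, Q4: Oct-Dec

Q4


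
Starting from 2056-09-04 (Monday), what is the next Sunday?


Current: Monday
Target: Sunday
Days ahead: 6

Next Sunday: 2056-09-10


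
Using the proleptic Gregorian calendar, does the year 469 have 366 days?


Gregorian leap year rule: divisible by 4, but not by 100, unless also by 400.
469 is not divisible by 4 -> not a leap year

No


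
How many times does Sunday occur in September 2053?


September 2053 has 30 days
Anchor: Jan 1, 2053. With p = 2053 - 1 = 2052: (p + p//4 - p//100 + p//400) mod 7 = (2052 + 513 - 20 + 5) mod 7 = 2550 mod 7 = 2 -> Wednesday (Mon=0 ... Sun=6)
Days before September (Jan-Aug): 243; September 1 index = (2 + 243) mod 7 = 0 -> Monday
First Sunday is September 7
Sundays: 7, 14, 21, 28

4 Sundays


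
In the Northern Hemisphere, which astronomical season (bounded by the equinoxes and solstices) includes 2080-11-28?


Date: November 28
Astronomical Autumn (approx.; exact equinox/solstice day varies by year): September 22 to December 20
November 28 falls within the Autumn window

Autumn


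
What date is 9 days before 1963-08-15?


Start: 1963-08-15, subtract 9 days
15 - 9 = 6 stays within August 1963

Result: 1963-08-06


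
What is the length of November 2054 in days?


November 2054

30 days


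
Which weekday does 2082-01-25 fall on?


Date: January 25, 2082
Anchor: Jan 1, 2082. With p = 2082 - 1 = 2081: (p + p//4 - p//100 + p//400) mod 7 = (2081 + 520 - 20 + 5) mod 7 = 2586 mod 7 = 3 -> Thursday (Mon=0 ... Sun=6)
Days into year = 25 - 1 = 24
Weekday index = (3 + 24) mod 7 = 6

Day of the week: Sunday


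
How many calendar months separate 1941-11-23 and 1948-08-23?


From November 1941 to August 1948
7 years * 12 = 84 months, minus 3 months = 81

81 months


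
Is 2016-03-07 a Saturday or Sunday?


Anchor: Jan 1, 2016. With p = 2016 - 1 = 2015: (p + p//4 - p//100 + p//400) mod 7 = (2015 + 503 - 20 + 5) mod 7 = 2503 mod 7 = 4 -> Friday (Mon=0 ... Sun=6)
Day of year: 67; offset = 66
Weekday index = (4 + 66) mod 7 = 0 -> Monday
Weekend days: Saturday, Sunday

No


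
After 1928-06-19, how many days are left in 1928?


Day of year: 171 of 366
Remaining = 366 - 171

195 days


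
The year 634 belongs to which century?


Century = (year - 1) // 100 + 1
= (634 - 1) // 100 + 1
= 633 // 100 + 1
= 6 + 1

7th century


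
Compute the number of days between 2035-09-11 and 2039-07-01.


From 2035-09-11 to 2039-07-01
2035-09-11: days before September = 31 + 28 + 31 + 30 + 31 + 30 + 31 + 31 = 243 (2035 is not a leap year); day of year = 243 + 11 = 254
2039-07-01: days before July = 31 + 28 + 31 + 30 + 31 + 30 = 181 (2039 is not a leap year); day of year = 181 + 1 = 182
Rest of 2035: 365 - 254 = 111
Full years 2036 (366), 2037 (365), 2038 (365): 1096
Total = 111 + 1096 + 182 = 1389

1389 days


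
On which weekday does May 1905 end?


May 1905 has 31 days
Anchor: Jan 1, 1905. With p = 1905 - 1 = 1904: (p + p//4 - p//100 + p//400) mod 7 = (1904 + 476 - 19 + 4) mod 7 = 2365 mod 7 = 6 -> Sunday (Mon=0 ... Sun=6)
Days before May (Jan-Apr): 120; May 1 index = (6 + 120) mod 7 = 0 -> Monday
Last day offset: 31 - 1 = 30 days
Weekday index = (0 + 30) mod 7 = 2

Wednesday, May 31


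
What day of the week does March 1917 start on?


Target: March 1, 1917
Anchor: Jan 1, 1917. With p = 1917 - 1 = 1916: (p + p//4 - p//100 + p//400) mod 7 = (1916 + 479 - 19 + 4) mod 7 = 2380 mod 7 = 0 -> Monday (Mon=0 ... Sun=6)
Days before March (Jan-Feb): 59 days
Weekday index = (0 + 59) mod 7 = 3

Thursday


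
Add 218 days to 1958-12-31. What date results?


Start: 1958-12-31, add 218 days
December 31 is the last day of December 1958 -> 218 left
January 1959 has 31 days -> 187 left
February 1959 has 28 days -> 159 left
March 1959 has 31 days -> 128 left
April 1959 has 30 days -> 98 left
May 1959 has 31 days -> 67 left
June 1959 has 30 days -> 37 left
July 1959 has 31 days -> 6 left
August 1959: 6 <= 31 -> lands on August 6

Result: 1959-08-06


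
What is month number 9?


Month 9 of 12

September


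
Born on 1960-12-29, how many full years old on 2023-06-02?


Birth: 1960-12-29
Reference: 2023-06-02
Year difference: 2023 - 1960 = 63
Birthday not yet reached in 2023, subtract 1

62 years old


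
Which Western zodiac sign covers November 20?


Date: November 20
Conventional tropical zodiac dates: Scorpio from October 23 onward; Sagittarius starts November 22
November 20 falls within the Scorpio range

Scorpio


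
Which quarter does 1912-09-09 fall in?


Month: September (month 9)
Q1: Jan-Mar, Q2: Apr-Jun, Q3: Jul-Sep, Q4: Oct-Dec

Q3


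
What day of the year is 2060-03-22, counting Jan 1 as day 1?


Date: March 22, 2060
Days in months 1 through 2: 60
Plus 22 days in March

Day of year: 82


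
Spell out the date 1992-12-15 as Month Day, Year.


ISO 1992-12-15 parses as year=1992, month=12, day=15
Month 12 -> December

December 15, 1992


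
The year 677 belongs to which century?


Century = (year - 1) // 100 + 1
= (677 - 1) // 100 + 1
= 676 // 100 + 1
= 6 + 1

7th century


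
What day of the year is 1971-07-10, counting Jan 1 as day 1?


Date: July 10, 1971
Days in months 1 through 6: 181
Plus 10 days in July

Day of year: 191


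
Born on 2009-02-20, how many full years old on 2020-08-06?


Birth: 2009-02-20
Reference: 2020-08-06
Year difference: 2020 - 2009 = 11

11 years old


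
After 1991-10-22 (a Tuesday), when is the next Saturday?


Current: Tuesday
Target: Saturday
Days ahead: 4

Next Saturday: 1991-10-26


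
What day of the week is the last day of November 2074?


November 2074 has 30 days
Anchor: Jan 1, 2074. With p = 2074 - 1 = 2073: (p + p//4 - p//100 + p//400) mod 7 = (2073 + 518 - 20 + 5) mod 7 = 2576 mod 7 = 0 -> Monday (Mon=0 ... Sun=6)
Days before November (Jan-Oct): 304; November 1 index = (0 + 304) mod 7 = 3 -> Thursday
Last day offset: 30 - 1 = 29 days
Weekday index = (3 + 29) mod 7 = 4

Friday, November 30


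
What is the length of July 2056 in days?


July 2056

31 days


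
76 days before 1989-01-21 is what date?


Start: 1989-01-21, subtract 76 days
Back 21 days from January 21 reaches December 31, 1988 -> 55 left
December 1988 has 31 days -> back to November 30, 1988 -> 24 left
November 1988: 30 - 24 = 6 -> lands on November 6

Result: 1988-11-06


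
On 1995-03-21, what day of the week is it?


Date: March 21, 1995
Anchor: Jan 1, 1995. With p = 1995 - 1 = 1994: (p + p//4 - p//100 + p//400) mod 7 = (1994 + 498 - 19 + 4) mod 7 = 2477 mod 7 = 6 -> Sunday (Mon=0 ... Sun=6)
Days before March (Jan-Feb): 59; offset = 59 + 21 - 1 = 79
Weekday index = (6 + 79) mod 7 = 1

Day of the week: Tuesday


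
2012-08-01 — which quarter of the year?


Month: August (month 8)
Q1: Jan-Mar, Q2: Apr-Jun, Q3: Jul-Sep, Q4: Oct-Dec

Q3


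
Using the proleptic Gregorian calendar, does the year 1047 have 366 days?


Gregorian leap year rule: divisible by 4, but not by 100, unless also by 400.
1047 is not divisible by 4 -> not a leap year

No


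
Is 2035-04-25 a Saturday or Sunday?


Anchor: Jan 1, 2035. With p = 2035 - 1 = 2034: (p + p//4 - p//100 + p//400) mod 7 = (2034 + 508 - 20 + 5) mod 7 = 2527 mod 7 = 0 -> Monday (Mon=0 ... Sun=6)
Day of year: 115; offset = 114
Weekday index = (0 + 114) mod 7 = 2 -> Wednesday
Weekend days: Saturday, Sunday

No


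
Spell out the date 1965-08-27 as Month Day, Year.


ISO 1965-08-27 parses as year=1965, month=08, day=27
Month 8 -> August

August 27, 1965


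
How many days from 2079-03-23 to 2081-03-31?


From 2079-03-23 to 2081-03-31
2079-03-23: days before March = 31 + 28 = 59 (2079 is not a leap year); day of year = 59 + 23 = 82
2081-03-31: days before March = 31 + 28 = 59 (2081 is not a leap year); day of year = 59 + 31 = 90
Rest of 2079: 365 - 82 = 283
Full years 2080 (366): 366
Total = 283 + 366 + 90 = 739

739 days


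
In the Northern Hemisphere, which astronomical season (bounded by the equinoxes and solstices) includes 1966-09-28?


Date: September 28
Astronomical Autumn (approx.; exact equinox/solstice day varies by year): September 22 to December 20
September 28 falls within the Autumn window

Autumn


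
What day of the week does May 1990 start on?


Target: May 1, 1990
Anchor: Jan 1, 1990. With p = 1990 - 1 = 1989: (p + p//4 - p//100 + p//400) mod 7 = (1989 + 497 - 19 + 4) mod 7 = 2471 mod 7 = 0 -> Monday (Mon=0 ... Sun=6)
Days before May (Jan-Apr): 120 days
Weekday index = (0 + 120) mod 7 = 1

Tuesday


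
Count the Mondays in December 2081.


December 2081 has 31 days
Anchor: Jan 1, 2081. With p = 2081 - 1 = 2080: (p + p//4 - p//100 + p//400) mod 7 = (2080 + 520 - 20 + 5) mod 7 = 2585 mod 7 = 2 -> Wednesday (Mon=0 ... Sun=6)
Days before December (Jan-Nov): 334; December 1 index = (2 + 334) mod 7 = 0 -> Monday
First Monday is December 1
Mondays: 1, 8, 15, 22, 29

5 Mondays


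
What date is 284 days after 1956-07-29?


Start: 1956-07-29, add 284 days
July 1956 has 31 days: 31 - 29 = 2 days to July 31 -> 282 left
August 1956 has 31 days -> 251 left
September 1956 has 30 days -> 221 left
October 1956 has 31 days -> 190 left
November 1956 has 30 days -> 160 left
December 1956 has 31 days -> 129 left
January 1957 has 31 days -> 98 left
February 1957 has 28 days -> 70 left
March 1957 has 31 days -> 39 left
April 1957 has 30 days -> 9 left
May 1957: 9 <= 31 -> lands on May 9

Result: 1957-05-09


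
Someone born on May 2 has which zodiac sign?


Date: May 2
Conventional tropical zodiac dates: Taurus from April 20 onward; Gemini starts May 21
May 2 falls within the Taurus range

Taurus


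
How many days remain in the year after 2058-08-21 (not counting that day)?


Day of year: 233 of 365
Remaining = 365 - 233

132 days


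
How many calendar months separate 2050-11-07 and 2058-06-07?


From November 2050 to June 2058
8 years * 12 = 96 months, minus 5 months = 91

91 months


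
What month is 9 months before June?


June is month 6
6 - 9 = -3; wrap: -3 + 12 = 9

September


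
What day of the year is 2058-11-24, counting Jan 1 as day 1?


Date: November 24, 2058
Days in months 1 through 10: 304
Plus 24 days in November

Day of year: 328


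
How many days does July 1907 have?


July 1907

31 days


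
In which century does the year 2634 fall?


Century = (year - 1) // 100 + 1
= (2634 - 1) // 100 + 1
= 2633 // 100 + 1
= 26 + 1

27th century


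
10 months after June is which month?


June is month 6
6 + 10 = 16; wrap: 16 - 12 = 4

April


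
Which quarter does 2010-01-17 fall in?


Month: January (month 1)
Q1: Jan-Mar, Q2: Apr-Jun, Q3: Jul-Sep, Q4: Oct-Dec

Q1


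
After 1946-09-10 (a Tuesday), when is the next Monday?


Current: Tuesday
Target: Monday
Days ahead: 6

Next Monday: 1946-09-16


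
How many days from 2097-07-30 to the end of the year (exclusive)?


Day of year: 211 of 365
Remaining = 365 - 211

154 days


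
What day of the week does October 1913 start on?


Target: October 1, 1913
Anchor: Jan 1, 1913. With p = 1913 - 1 = 1912: (p + p//4 - p//100 + p//400) mod 7 = (1912 + 478 - 19 + 4) mod 7 = 2375 mod 7 = 2 -> Wednesday (Mon=0 ... Sun=6)
Days before October (Jan-Sep): 273 days
Weekday index = (2 + 273) mod 7 = 2

Wednesday


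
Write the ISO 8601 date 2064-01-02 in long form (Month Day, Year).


ISO 2064-01-02 parses as year=2064, month=01, day=02
Month 1 -> January

January 2, 2064


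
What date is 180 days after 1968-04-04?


Start: 1968-04-04, add 180 days
April 1968 has 30 days: 30 - 4 = 26 days to April 30 -> 154 left
May 1968 has 31 days -> 123 left
June 1968 has 30 days -> 93 left
July 1968 has 31 days -> 62 left
August 1968 has 31 days -> 31 left
September 1968 has 30 days -> 1 left
October 1968: 1 <= 31 -> lands on October 1

Result: 1968-10-01


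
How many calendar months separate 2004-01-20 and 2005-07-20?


From January 2004 to July 2005
1 year * 12 = 12 months, plus 6 months = 18

18 months


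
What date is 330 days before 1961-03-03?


Start: 1961-03-03, subtract 330 days
Back 3 days from March 3 reaches February 28, 1961 -> 327 left
February 1961 has 28 days -> back to January 31, 1961 -> 299 left
January 1961 has 31 days -> back to December 31, 1960 -> 268 left
December 1960 has 31 days -> back to November 30, 1960 -> 237 left
November 1960 has 30 days -> back to October 31, 1960 -> 207 left
October 1960 has 31 days -> back to September 30, 1960 -> 176 left
September 1960 has 30 days -> back to August 31, 1960 -> 146 left
August 1960 has 31 days -> back to July 31, 1960 -> 115 left
July 1960 has 31 days -> back to June 30, 1960 -> 84 left
June 1960 has 30 days -> back to May 31, 1960 -> 54 left
May 1960 has 31 days -> back to April 30, 1960 -> 23 left
April 1960: 30 - 23 = 7 -> lands on April 7

Result: 1960-04-07


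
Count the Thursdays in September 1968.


September 1968 has 30 days
Anchor: Jan 1, 1968. With p = 1968 - 1 = 1967: (p + p//4 - p//100 + p//400) mod 7 = (1967 + 491 - 19 + 4) mod 7 = 2443 mod 7 = 0 -> Monday (Mon=0 ... Sun=6)
Days before September (Jan-Aug): 244; September 1 index = (0 + 244) mod 7 = 6 -> Sunday
First Thursday is September 5
Thursdays: 5, 12, 19, 26

4 Thursdays


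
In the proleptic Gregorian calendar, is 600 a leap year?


Gregorian leap year rule: divisible by 4, but not by 100, unless also by 400.
600 is divisible by 100 but not 400 -> not a leap year

No


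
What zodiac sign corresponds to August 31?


Date: August 31
Conventional tropical zodiac dates: Virgo from August 23 onward; Libra starts September 23
August 31 falls within the Virgo range

Virgo


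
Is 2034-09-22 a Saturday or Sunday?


Anchor: Jan 1, 2034. With p = 2034 - 1 = 2033: (p + p//4 - p//100 + p//400) mod 7 = (2033 + 508 - 20 + 5) mod 7 = 2526 mod 7 = 6 -> Sunday (Mon=0 ... Sun=6)
Day of year: 265; offset = 264
Weekday index = (6 + 264) mod 7 = 4 -> Friday
Weekend days: Saturday, Sunday

No


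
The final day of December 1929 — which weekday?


December 1929 has 31 days
Anchor: Jan 1, 1929. With p = 1929 - 1 = 1928: (p + p//4 - p//100 + p//400) mod 7 = (1928 + 482 - 19 + 4) mod 7 = 2395 mod 7 = 1 -> Tuesday (Mon=0 ... Sun=6)
Days before December (Jan-Nov): 334; December 1 index = (1 + 334) mod 7 = 6 -> Sunday
Last day offset: 31 - 1 = 30 days
Weekday index = (6 + 30) mod 7 = 1

Tuesday, December 31


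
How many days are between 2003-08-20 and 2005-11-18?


From 2003-08-20 to 2005-11-18
2003-08-20: days before August = 31 + 28 + 31 + 30 + 31 + 30 + 31 = 212 (2003 is not a leap year); day of year = 212 + 20 = 232
2005-11-18: days before November = 31 + 28 + 31 + 30 + 31 + 30 + 31 + 31 + 30 + 31 = 304 (2005 is not a leap year); day of year = 304 + 18 = 322
Rest of 2003: 365 - 232 = 133
Full years 2004 (366): 366
Total = 133 + 366 + 322 = 821

821 days


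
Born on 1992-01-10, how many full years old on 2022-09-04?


Birth: 1992-01-10
Reference: 2022-09-04
Year difference: 2022 - 1992 = 30

30 years old


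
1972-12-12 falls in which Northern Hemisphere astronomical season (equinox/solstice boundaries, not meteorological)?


Date: December 12
Astronomical Autumn (approx.; exact equinox/solstice day varies by year): September 22 to December 20
December 12 falls within the Autumn window

Autumn


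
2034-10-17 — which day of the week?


Date: October 17, 2034
Anchor: Jan 1, 2034. With p = 2034 - 1 = 2033: (p + p//4 - p//100 + p//400) mod 7 = (2033 + 508 - 20 + 5) mod 7 = 2526 mod 7 = 6 -> Sunday (Mon=0 ... Sun=6)
Days before October (Jan-Sep): 273; offset = 273 + 17 - 1 = 289
Weekday index = (6 + 289) mod 7 = 1

Day of the week: Tuesday


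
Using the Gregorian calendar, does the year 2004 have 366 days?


Gregorian leap year rule: divisible by 4, but not by 100, unless also by 400.
2004 is divisible by 4 but not 100 -> leap year

Yes


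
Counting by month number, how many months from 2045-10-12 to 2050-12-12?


From October 2045 to December 2050
5 years * 12 = 60 months, plus 2 months = 62

62 months


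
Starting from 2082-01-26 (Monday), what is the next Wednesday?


Current: Monday
Target: Wednesday
Days ahead: 2

Next Wednesday: 2082-01-28


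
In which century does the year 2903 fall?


Century = (year - 1) // 100 + 1
= (2903 - 1) // 100 + 1
= 2902 // 100 + 1
= 29 + 1

30th century


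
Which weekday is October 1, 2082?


Target: October 1, 2082
Anchor: Jan 1, 2082. With p = 2082 - 1 = 2081: (p + p//4 - p//100 + p//400) mod 7 = (2081 + 520 - 20 + 5) mod 7 = 2586 mod 7 = 3 -> Thursday (Mon=0 ... Sun=6)
Days before October (Jan-Sep): 273 days
Weekday index = (3 + 273) mod 7 = 3

Thursday


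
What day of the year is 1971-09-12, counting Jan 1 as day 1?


Date: September 12, 1971
Days in months 1 through 8: 243
Plus 12 days in September

Day of year: 255


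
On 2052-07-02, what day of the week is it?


Date: July 2, 2052
Anchor: Jan 1, 2052. With p = 2052 - 1 = 2051: (p + p//4 - p//100 + p//400) mod 7 = (2051 + 512 - 20 + 5) mod 7 = 2548 mod 7 = 0 -> Monday (Mon=0 ... Sun=6)
Days before July (Jan-Jun): 182; offset = 182 + 2 - 1 = 183
Weekday index = (0 + 183) mod 7 = 1

Day of the week: Tuesday


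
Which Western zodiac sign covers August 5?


Date: August 5
Conventional tropical zodiac dates: Leo from July 23 onward; Virgo starts August 23
August 5 falls within the Leo range

Leo


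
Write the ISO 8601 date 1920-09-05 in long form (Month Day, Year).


ISO 1920-09-05 parses as year=1920, month=09, day=05
Month 9 -> September

September 5, 1920


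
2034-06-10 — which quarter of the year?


Month: June (month 6)
Q1: Jan-Mar, Q2: Apr-Jun, Q3: Jul-Sep, Q4: Oct-Dec

Q2


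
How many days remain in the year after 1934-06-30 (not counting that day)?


Day of year: 181 of 365
Remaining = 365 - 181

184 days


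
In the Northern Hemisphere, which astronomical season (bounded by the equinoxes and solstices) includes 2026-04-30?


Date: April 30
Astronomical Spring (approx.; exact equinox/solstice day varies by year): March 20 to June 20
April 30 falls within the Spring window

Spring


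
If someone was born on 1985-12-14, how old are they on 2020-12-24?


Birth: 1985-12-14
Reference: 2020-12-24
Year difference: 2020 - 1985 = 35

35 years old


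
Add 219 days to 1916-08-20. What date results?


Start: 1916-08-20, add 219 days
August 1916 has 31 days: 31 - 20 = 11 days to August 31 -> 208 left
September 1916 has 30 days -> 178 left
October 1916 has 31 days -> 147 left
November 1916 has 30 days -> 117 left
December 1916 has 31 days -> 86 left
January 1917 has 31 days -> 55 left
February 1917 has 28 days -> 27 left
March 1917: 27 <= 31 -> lands on March 27

Result: 1917-03-27


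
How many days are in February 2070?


February 2070 (leap year: no)

28 days


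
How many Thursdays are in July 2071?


July 2071 has 31 days
Anchor: Jan 1, 2071. With p = 2071 - 1 = 2070: (p + p//4 - p//100 + p//400) mod 7 = (2070 + 517 - 20 + 5) mod 7 = 2572 mod 7 = 3 -> Thursday (Mon=0 ... Sun=6)
Days before July (Jan-Jun): 181; July 1 index = (3 + 181) mod 7 = 2 -> Wednesday
First Thursday is July 2
Thursdays: 2, 9, 16, 23, 30

5 Thursdays


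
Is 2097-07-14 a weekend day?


Anchor: Jan 1, 2097. With p = 2097 - 1 = 2096: (p + p//4 - p//100 + p//400) mod 7 = (2096 + 524 - 20 + 5) mod 7 = 2605 mod 7 = 1 -> Tuesday (Mon=0 ... Sun=6)
Day of year: 195; offset = 194
Weekday index = (1 + 194) mod 7 = 6 -> Sunday
Weekend days: Saturday, Sunday

Yes


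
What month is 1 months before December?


December is month 12
12 - 1 = 11

November


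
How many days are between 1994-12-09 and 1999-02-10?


From 1994-12-09 to 1999-02-10
1994-12-09: days before December = 31 + 28 + 31 + 30 + 31 + 30 + 31 + 31 + 30 + 31 + 30 = 334 (1994 is not a leap year); day of year = 334 + 9 = 343
1999-02-10: days before February = 31; day of year = 31 + 10 = 41
Rest of 1994: 365 - 343 = 22
Full years 1995 (365), 1996 (366), 1997 (365), 1998 (365): 1461
Total = 22 + 1461 + 41 = 1524

1524 days


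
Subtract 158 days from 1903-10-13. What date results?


Start: 1903-10-13, subtract 158 days
Back 13 days from October 13 reaches September 30, 1903 -> 145 left
September 1903 has 30 days -> back to August 31, 1903 -> 115 left
August 1903 has 31 days -> back to July 31, 1903 -> 84 left
July 1903 has 31 days -> back to June 30, 1903 -> 53 left
June 1903 has 30 days -> back to May 31, 1903 -> 23 left
May 1903: 31 - 23 = 8 -> lands on May 8

Result: 1903-05-08


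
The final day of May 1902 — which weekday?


May 1902 has 31 days
Anchor: Jan 1, 1902. With p = 1902 - 1 = 1901: (p + p//4 - p//100 + p//400) mod 7 = (1901 + 475 - 19 + 4) mod 7 = 2361 mod 7 = 2 -> Wednesday (Mon=0 ... Sun=6)
Days before May (Jan-Apr): 120; May 1 index = (2 + 120) mod 7 = 3 -> Thursday
Last day offset: 31 - 1 = 30 days
Weekday index = (3 + 30) mod 7 = 5

Saturday, May 31


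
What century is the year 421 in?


Century = (year - 1) // 100 + 1
= (421 - 1) // 100 + 1
= 420 // 100 + 1
= 4 + 1

5th century


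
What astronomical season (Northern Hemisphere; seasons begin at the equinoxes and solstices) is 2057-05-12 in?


Date: May 12
Astronomical Spring (approx.; exact equinox/solstice day varies by year): March 20 to June 20
May 12 falls within the Spring window

Spring


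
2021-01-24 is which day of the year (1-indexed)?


Date: January 24, 2021
No months before January
Plus 24 days in January

Day of year: 24


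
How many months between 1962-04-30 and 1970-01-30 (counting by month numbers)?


From April 1962 to January 1970
8 years * 12 = 96 months, minus 3 months = 93

93 months


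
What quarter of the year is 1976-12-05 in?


Month: December (month 12)
Q1: Jan-Mar, Q2: Apr-Jun, Q3: Jul-Sep, Q4: Oct-Dec

Q4


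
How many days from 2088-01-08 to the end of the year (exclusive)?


Day of year: 8 of 366
Remaining = 366 - 8

358 days


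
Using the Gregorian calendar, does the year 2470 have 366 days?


Gregorian leap year rule: divisible by 4, but not by 100, unless also by 400.
2470 is not divisible by 4 -> not a leap year

No


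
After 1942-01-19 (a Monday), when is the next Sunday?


Current: Monday
Target: Sunday
Days ahead: 6

Next Sunday: 1942-01-25


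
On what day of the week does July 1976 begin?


Target: July 1, 1976
Anchor: Jan 1, 1976. With p = 1976 - 1 = 1975: (p + p//4 - p//100 + p//400) mod 7 = (1975 + 493 - 19 + 4) mod 7 = 2453 mod 7 = 3 -> Thursday (Mon=0 ... Sun=6)
Days before July (Jan-Jun): 182 days
Weekday index = (3 + 182) mod 7 = 3

Thursday


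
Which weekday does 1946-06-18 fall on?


Date: June 18, 1946
Anchor: Jan 1, 1946. With p = 1946 - 1 = 1945: (p + p//4 - p//100 + p//400) mod 7 = (1945 + 486 - 19 + 4) mod 7 = 2416 mod 7 = 1 -> Tuesday (Mon=0 ... Sun=6)
Days before June (Jan-May): 151; offset = 151 + 18 - 1 = 168
Weekday index = (1 + 168) mod 7 = 1

Day of the week: Tuesday


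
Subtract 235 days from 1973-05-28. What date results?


Start: 1973-05-28, subtract 235 days
Back 28 days from May 28 reaches April 30, 1973 -> 207 left
April 1973 has 30 days -> back to March 31, 1973 -> 177 left
March 1973 has 31 days -> back to February 28, 1973 -> 146 left
February 1973 has 28 days -> back to January 31, 1973 -> 118 left
January 1973 has 31 days -> back to December 31, 1972 -> 87 left
December 1972 has 31 days -> back to November 30, 1972 -> 56 left
November 1972 has 30 days -> back to October 31, 1972 -> 26 left
October 1972: 31 - 26 = 5 -> lands on October 5

Result: 1972-10-05
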